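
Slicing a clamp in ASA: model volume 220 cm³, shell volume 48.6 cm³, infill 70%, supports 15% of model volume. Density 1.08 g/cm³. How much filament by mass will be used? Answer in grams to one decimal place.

Volume inside the shell: 220 − 48.6 → 171.4 cm³.
Deposited infill = 0.70 × 171.4, so 119.98 cm³.
Support = 0.15 × 220, so 33 cm³.
Total extruded = 48.6 + 119.98 + 33 = 201.58 cm³.
Mass: 201.58 × 1.08 → 217.7064 g.

217.7 g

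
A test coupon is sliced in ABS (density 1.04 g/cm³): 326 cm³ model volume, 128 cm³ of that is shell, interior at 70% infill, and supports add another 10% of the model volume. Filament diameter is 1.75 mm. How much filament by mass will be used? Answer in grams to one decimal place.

311.2 g

Interior volume: 326 − 128 → 198 cm³.
Infill deposited: 0.70 × 198 → 138.6 cm³.
Support: 0.10 × 326 → 32.6 cm³.
Total extruded = 128 + 138.6 + 32.6, so 299.2 cm³.
Mass = 299.2 × 1.04 = 311.168 g.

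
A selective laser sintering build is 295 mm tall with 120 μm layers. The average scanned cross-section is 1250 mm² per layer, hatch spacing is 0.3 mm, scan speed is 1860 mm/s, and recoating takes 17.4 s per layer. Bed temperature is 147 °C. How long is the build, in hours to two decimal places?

13.42 hours

Layer count = ceil(295 / 0.12) = 2459.
Per-layer scan distance: 1250 / 0.3 → 4166.7 mm.
Scan time per layer = 4166.7 / 1860 = 2.2402 s.
Per-layer time: 2.2402 + 17.4 → 19.6402 s.
2459 layers × 19.6402 s/layer = 48295.2518 s, i.e. 13.42 hours.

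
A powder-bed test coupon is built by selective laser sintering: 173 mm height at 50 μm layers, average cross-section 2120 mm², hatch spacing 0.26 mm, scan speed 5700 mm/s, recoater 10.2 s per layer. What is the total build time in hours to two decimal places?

11.18 hours

Layer count = ceil(173 / 0.05) = 3460.
Hatch length per layer = 2120 / 0.26, so 8153.8 mm.
Scan time per layer = 8153.8 / 5700 = 1.4305 s.
Per-layer time = 1.4305 + 10.2 = 11.6305 s.
Total: 3460 × 11.6305 s = 40241.53 s → 11.18 hours.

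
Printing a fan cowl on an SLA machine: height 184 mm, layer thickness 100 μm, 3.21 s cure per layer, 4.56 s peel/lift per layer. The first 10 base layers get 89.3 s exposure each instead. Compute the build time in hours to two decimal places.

Layers = ⌈184/0.1⌉ = 1840.
Bottom layers = 10 × (89.3 + 4.56) = 938.6 s.
Regular layers: 1830 × (3.21 + 4.56) → 14219.1 s.
Sum: 938.6 + 14219.1 = 15157.7 s → 4.21 hours.

4.21 hours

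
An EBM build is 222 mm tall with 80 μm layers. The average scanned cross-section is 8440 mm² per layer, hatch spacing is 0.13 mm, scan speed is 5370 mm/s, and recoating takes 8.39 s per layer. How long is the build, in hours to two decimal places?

Number of layers: 222 / 0.08 → 2775 (rounded up).
Scan path per layer = 8440 / 0.13 = 64923.1 mm.
Per-layer scan time = 64923.1 / 5370 = 12.09 s.
Per-layer time = 12.09 + 8.39 = 20.48 s.
2775 layers × 20.48 s/layer = 56832 s, i.e. 15.79 hours.

15.79 hours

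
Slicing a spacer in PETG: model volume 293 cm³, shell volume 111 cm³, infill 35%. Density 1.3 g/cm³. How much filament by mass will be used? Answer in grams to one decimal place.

Volume inside the shell = 293 − 111 = 182 cm³.
Deposited infill = 0.35 × 182 = 63.7 cm³.
Total extruded = 111 + 63.7, so 174.7 cm³.
Mass = 174.7 × 1.3 = 227.11 g.

227.1 g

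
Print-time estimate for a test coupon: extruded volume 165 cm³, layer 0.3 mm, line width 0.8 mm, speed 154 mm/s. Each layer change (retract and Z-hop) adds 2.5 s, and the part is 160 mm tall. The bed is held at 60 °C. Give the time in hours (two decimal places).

1.61 hours

Extrusion cross-section = 0.3 × 0.8 = 0.24 mm².
Toolpath length = 165 cm³ / 0.24 mm² = 165000 / 0.24 = 687500 mm.
Extrusion time: 687500 / 154 → 4464.3 s.
Layers = ⌈160/0.3⌉ = 534.
Layer-change overhead: 534 × 2.5 → 1335 s.
Altogether 4464.3 + 1335 = 5799.3 s, i.e. 1.61 hours.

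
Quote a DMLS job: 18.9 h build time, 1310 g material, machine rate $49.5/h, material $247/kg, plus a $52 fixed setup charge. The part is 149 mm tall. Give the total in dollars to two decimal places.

$1311.12

Machine-time cost = 49.5 × 18.9, so $935.55.
Feedstock cost = 247 × 1310/1000 = $323.57.
Adding setup: 935.55 + 323.57 + 52 → $1311.12.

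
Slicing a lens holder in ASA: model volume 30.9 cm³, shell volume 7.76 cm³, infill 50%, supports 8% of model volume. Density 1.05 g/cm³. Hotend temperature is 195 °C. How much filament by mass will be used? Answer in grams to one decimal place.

Interior volume = 30.9 − 7.76 = 23.14 cm³.
Infill volume: 0.50 × 23.14 → 11.57 cm³.
Support = 0.08 × 30.9 = 2.472 cm³.
Total printed volume = 7.76 + 11.57 + 2.472, so 21.802 cm³.
Mass: 21.802 × 1.05 → 22.8921 g.

22.9 g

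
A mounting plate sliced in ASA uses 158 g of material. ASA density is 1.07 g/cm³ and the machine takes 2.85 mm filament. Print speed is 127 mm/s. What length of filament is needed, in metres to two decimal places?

23.15 m

Volume = 158 g / 1.07 g·cm⁻³ = 147.6636 cm³ = 147663.6 mm³.
A = π r² = π × 1.425² = 6.3794 mm².
L = V/A = 147663.6/6.3794 = 23146.94 mm → 23.15 m.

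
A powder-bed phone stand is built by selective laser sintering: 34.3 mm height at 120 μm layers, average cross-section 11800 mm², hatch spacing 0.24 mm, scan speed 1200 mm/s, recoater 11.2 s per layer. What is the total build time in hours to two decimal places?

Layers = ⌈34.3/0.12⌉ = 286.
Per-layer scan distance: 11800 / 0.24 → 49166.7 mm.
Laser time per layer = 49166.7 / 1200 = 40.9723 s.
Time per layer: 40.9723 + 11.2 → 52.1723 s.
Build time = 286 × 52.1723 = 14921.2778 s = 4.14 hours.

4.14 hours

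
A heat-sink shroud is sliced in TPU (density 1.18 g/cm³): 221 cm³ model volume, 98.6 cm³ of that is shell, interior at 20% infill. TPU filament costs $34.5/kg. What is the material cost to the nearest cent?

Volume inside the shell: 221 − 98.6 → 122.4 cm³.
Deposited infill = 0.20 × 122.4, so 24.48 cm³.
Deposited volume: 98.6 + 24.48 → 123.08 cm³.
Mass = 123.08 × 1.18 = 145.2344 g.
At $34.5/kg: 145.2344/1000 × 34.5 = $5.01.

$5.01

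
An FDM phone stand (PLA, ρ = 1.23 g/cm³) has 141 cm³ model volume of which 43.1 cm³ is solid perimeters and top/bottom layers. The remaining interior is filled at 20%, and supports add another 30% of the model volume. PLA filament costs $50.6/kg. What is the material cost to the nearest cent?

Infill region = 141 − 43.1 = 97.9 cm³.
Infill deposited: 0.20 × 97.9 → 19.58 cm³.
Support: 0.30 × 141 → 42.3 cm³.
Total printed volume: 43.1 + 19.58 + 42.3 → 104.98 cm³.
Mass = 104.98 × 1.23, so 129.1254 g.
At $50.6/kg: 129.1254/1000 × 50.6 = $6.53.

$6.53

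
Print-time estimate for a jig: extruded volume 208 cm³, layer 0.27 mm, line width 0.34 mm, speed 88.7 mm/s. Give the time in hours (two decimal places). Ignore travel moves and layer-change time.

Bead cross-section: 0.27 × 0.34 → 0.0918 mm².
Path length: 208000 mm³ / 0.0918 mm² → 2265795.2 mm.
Time extruding = 2265795.2 / 88.7 = 25544.5 s.
Converting: 25544.5 s = 7.10 hours.

7.10 hours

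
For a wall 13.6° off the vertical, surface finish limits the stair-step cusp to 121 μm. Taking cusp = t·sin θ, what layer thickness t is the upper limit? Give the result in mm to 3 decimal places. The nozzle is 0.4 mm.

Layer height = cusp / sin(13.6°) = 0.121 / 0.2351 = 0.515 mm.

0.515 mm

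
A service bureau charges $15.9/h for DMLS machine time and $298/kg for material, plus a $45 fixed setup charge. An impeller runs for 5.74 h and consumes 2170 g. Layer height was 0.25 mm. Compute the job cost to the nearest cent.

Machine-time cost = 15.9 × 5.74, so $91.266.
Material charge = 298 × 2170/1000 = $646.66.
Adding setup: 91.266 + 646.66 + 45 → 782.926 ≈ $782.93.

$782.93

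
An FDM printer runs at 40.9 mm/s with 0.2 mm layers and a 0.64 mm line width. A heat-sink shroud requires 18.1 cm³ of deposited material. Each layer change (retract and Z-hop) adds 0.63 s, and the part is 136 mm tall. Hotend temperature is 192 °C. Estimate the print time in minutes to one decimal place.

Line area: 0.2 × 0.64 → 0.128 mm².
Path length: 18100 mm³ / 0.128 mm² → 141406.3 mm.
Print-move time = 141406.3 / 40.9 = 3457.4 s.
Layers = ⌈136/0.2⌉ = 680.
Non-print overhead = 680 × 0.63, so 428.4 s.
Altogether 3457.4 + 428.4 = 3885.8 s, i.e. 64.8 minutes.

64.8 minutes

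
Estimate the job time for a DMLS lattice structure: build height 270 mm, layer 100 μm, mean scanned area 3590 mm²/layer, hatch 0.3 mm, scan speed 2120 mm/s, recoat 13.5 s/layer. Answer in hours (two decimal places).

14.36 hours

Layer count = ceil(270 / 0.1) = 2700.
Per-layer scan distance = 3590 / 0.3 = 11966.7 mm.
Laser time per layer = 11966.7 / 2120, so 5.6447 s.
Layer cycle: 5.6447 + 13.5 → 19.1447 s.
Build time = 2700 × 19.1447 = 51690.69 s = 14.36 hours.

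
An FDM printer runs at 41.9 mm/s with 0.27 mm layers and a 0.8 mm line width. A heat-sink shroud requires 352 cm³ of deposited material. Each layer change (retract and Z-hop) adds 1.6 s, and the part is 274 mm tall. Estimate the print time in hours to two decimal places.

Extrusion cross-section: 0.27 × 0.8 → 0.216 mm².
Toolpath length = 352 cm³ / 0.216 mm² = 352000 / 0.216 = 1629629.6 mm.
Time extruding: 1629629.6 / 41.9 → 38893.3 s.
Layers = ⌈274/0.27⌉ = 1015.
Z-hop total = 1015 × 1.6 = 1624 s.
Total = 38893.3 + 1624 = 40517.3 s = 11.25 hours.

11.25 hours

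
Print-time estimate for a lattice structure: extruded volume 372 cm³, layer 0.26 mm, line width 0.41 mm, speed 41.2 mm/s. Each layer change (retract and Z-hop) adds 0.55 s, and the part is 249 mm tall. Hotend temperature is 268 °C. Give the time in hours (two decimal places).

Line area = 0.26 × 0.41 = 0.1066 mm².
Total extruded path = 372000/0.1066 = 3489681.1 mm.
Extrusion time = 3489681.1 / 41.2, so 84701 s.
Number of layers: 249 / 0.26 → 958 (rounded up).
Layer-change overhead: 958 × 0.55 → 526.9 s.
Total = 84701 + 526.9 = 85227.9 s = 23.67 hours.

23.67 hours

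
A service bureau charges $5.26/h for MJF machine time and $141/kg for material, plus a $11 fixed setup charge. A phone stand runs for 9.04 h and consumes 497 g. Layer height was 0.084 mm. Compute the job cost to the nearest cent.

Machine cost = 5.26 × 9.04 = $47.5504.
Material charge: 141 × 497/1000 → $70.077.
Total = 47.5504 + 70.077 + 11 = 128.6274 ≈ $128.63.

$128.63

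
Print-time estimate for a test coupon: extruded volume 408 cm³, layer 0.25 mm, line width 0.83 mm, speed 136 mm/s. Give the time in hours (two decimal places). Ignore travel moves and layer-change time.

4.02 hours

Bead cross-section = 0.25 × 0.83, so 0.2075 mm².
Toolpath length = 408 cm³ / 0.2075 mm² = 408000 / 0.2075 = 1966265.1 mm.
Time extruding = 1966265.1 / 136, so 14457.8 s.
That's 14457.8 s → 4.02 hours.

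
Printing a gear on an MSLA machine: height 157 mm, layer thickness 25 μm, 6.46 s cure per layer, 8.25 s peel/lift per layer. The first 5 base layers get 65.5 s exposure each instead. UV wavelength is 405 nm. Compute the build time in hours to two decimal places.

Number of layers: 157 / 0.025 → 6280 (rounded up).
Bottom layers = 5 × (65.5 + 8.25) = 368.75 s.
Regular layers: 6275 × (6.46 + 8.25) → 92305.25 s.
Total = 368.75 + 92305.25 = 92674 s = 25.74 hours.

25.74 hours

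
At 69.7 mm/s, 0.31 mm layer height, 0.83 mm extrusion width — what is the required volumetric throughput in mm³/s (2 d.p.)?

Extrusion cross-section = 0.31 × 0.83 = 0.2573 mm².
Q = v·A = 69.7 × 0.2573 = 17.93 mm³/s.

17.93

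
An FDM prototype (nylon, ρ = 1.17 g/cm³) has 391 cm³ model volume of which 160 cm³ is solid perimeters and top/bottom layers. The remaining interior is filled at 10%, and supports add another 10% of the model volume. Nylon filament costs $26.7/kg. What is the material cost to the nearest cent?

$6.94

Volume inside the shell: 391 − 160 → 231 cm³.
Infill volume = 0.10 × 231, so 23.1 cm³.
Support: 0.10 × 391 → 39.1 cm³.
Total printed volume = 160 + 23.1 + 39.1 = 222.2 cm³.
Mass = 222.2 × 1.17, so 259.974 g.
Cost = 259.974 g / 1000 × $26.7/kg = $6.94.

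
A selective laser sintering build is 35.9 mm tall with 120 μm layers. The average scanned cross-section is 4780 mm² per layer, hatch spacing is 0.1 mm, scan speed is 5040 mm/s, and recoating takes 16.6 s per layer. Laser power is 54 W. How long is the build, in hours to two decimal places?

2.17 hours

Layer count = ceil(35.9 / 0.12) = 300.
Per-layer scan distance = 4780 / 0.1 = 47800 mm.
Scan time per layer = 47800 / 5040 = 9.4841 s.
Per-layer time = 9.4841 + 16.6, so 26.0841 s.
300 layers × 26.0841 s/layer = 7825.23 s, i.e. 2.17 hours.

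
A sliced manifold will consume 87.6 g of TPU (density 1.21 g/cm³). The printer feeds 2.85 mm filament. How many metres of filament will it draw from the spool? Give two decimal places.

Volume = 87.6 g / 1.21 g·cm⁻³ = 72.3967 cm³ = 72396.7 mm³.
Cross-section of 2.85 mm filament: π·(2.85/2)² = 6.3794 mm².
L = V/A = 72396.7/6.3794 = 11348.51 mm → 11.35 m.

11.35 m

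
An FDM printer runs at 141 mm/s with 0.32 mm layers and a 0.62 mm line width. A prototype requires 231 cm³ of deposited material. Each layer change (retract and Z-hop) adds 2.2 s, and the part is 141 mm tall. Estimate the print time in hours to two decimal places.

Bead cross-section: 0.32 × 0.62 → 0.1984 mm².
Path length: 231000 mm³ / 0.1984 mm² → 1164314.5 mm.
Time extruding = 1164314.5 / 141 = 8257.5 s.
Layer count = ceil(141 / 0.32) = 441.
Z-hop total = 441 × 2.2 = 970.2 s.
Altogether 8257.5 + 970.2 = 9227.7 s, i.e. 2.56 hours.

2.56 hours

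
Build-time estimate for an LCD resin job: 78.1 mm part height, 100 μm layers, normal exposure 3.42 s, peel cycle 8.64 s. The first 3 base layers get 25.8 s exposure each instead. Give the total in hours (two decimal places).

2.64 hours

Layer count = ceil(78.1 / 0.1) = 781.
Bottom layers = 3 × (25.8 + 8.64) = 103.32 s.
Remaining layers: 778 × (3.42 + 8.64) → 9382.68 s.
Total = 103.32 + 9382.68 = 9486 s = 2.64 hours.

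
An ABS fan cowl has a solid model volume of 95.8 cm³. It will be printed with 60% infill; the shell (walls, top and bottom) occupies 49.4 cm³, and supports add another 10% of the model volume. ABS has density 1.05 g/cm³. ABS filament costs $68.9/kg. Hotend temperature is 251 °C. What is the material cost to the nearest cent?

$6.28

Volume inside the shell = 95.8 − 49.4, so 46.4 cm³.
Infill volume: 0.60 × 46.4 → 27.84 cm³.
Support = 0.10 × 95.8 = 9.58 cm³.
Total printed volume = 49.4 + 27.84 + 9.58 = 86.82 cm³.
Mass = 86.82 × 1.05 = 91.161 g.
Cost = 91.161 g / 1000 × $68.9/kg = $6.28.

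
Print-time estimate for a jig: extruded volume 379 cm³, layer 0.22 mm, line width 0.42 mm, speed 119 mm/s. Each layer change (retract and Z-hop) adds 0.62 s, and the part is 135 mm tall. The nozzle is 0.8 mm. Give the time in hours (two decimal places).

Bead cross-section = 0.22 × 0.42 = 0.0924 mm².
Path length: 379000 mm³ / 0.0924 mm² → 4101731.6 mm.
Extrusion time = 4101731.6 / 119 = 34468.3 s.
Layers = ⌈135/0.22⌉ = 614.
Non-print overhead: 614 × 0.62 → 380.68 s.
Altogether 34468.3 + 380.68 = 34848.98 s, i.e. 9.68 hours.

9.68 hours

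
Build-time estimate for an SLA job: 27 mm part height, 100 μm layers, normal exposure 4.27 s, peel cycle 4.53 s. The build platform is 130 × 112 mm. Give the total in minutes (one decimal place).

Number of layers: 27 / 0.1 → 270 (rounded up).
Per-layer time = 4.27 + 4.53 = 8.8 s.
Total = 270 × 8.8 = 2376 s = 39.6 minutes.

39.6 minutes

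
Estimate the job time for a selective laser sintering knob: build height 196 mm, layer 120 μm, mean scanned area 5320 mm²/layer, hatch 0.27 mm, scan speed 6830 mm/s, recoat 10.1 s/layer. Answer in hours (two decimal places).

5.89 hours

Number of layers: 196 / 0.12 → 1634 (rounded up).
Per-layer scan distance: 5320 / 0.27 → 19703.7 mm.
Laser time per layer = 19703.7 / 6830 = 2.8849 s.
Time per layer: 2.8849 + 10.1 → 12.9849 s.
Build time = 1634 × 12.9849 = 21217.3266 s = 5.89 hours.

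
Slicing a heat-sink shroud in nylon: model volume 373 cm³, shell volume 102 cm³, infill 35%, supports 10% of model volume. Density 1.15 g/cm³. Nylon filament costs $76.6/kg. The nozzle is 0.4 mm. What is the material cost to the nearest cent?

$20.63

Volume inside the shell = 373 − 102, so 271 cm³.
Infill deposited = 0.35 × 271, so 94.85 cm³.
Support: 0.10 × 373 → 37.3 cm³.
Total printed volume = 102 + 94.85 + 37.3 = 234.15 cm³.
Mass: 234.15 × 1.15 → 269.2725 g.
At $76.6/kg: 269.2725/1000 × 76.6 = $20.63.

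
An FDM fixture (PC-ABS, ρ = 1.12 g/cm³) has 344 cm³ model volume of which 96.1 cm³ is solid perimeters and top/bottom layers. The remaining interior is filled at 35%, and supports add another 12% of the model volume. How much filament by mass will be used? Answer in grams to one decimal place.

Infill region = 344 − 96.1, so 247.9 cm³.
Infill deposited: 0.35 × 247.9 → 86.765 cm³.
Support = 0.12 × 344 = 41.28 cm³.
Total printed volume = 96.1 + 86.765 + 41.28 = 224.145 cm³.
Mass = 224.145 × 1.12, so 251.0424 g.

251.0 g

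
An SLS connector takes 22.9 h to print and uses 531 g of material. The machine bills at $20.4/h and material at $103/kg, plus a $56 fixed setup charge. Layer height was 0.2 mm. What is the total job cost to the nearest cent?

Machine-time cost: 20.4 × 22.9 → $467.16.
Material cost: 103 × 531/1000 → $54.693.
Total = 467.16 + 54.693 + 56 = 577.853 ≈ $577.85.

$577.85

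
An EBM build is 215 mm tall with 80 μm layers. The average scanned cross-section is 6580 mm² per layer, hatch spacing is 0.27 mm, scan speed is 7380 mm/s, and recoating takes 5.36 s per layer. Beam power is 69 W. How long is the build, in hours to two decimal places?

Layer count = ceil(215 / 0.08) = 2688.
Scan path per layer: 6580 / 0.27 → 24370.4 mm.
Beam time per layer: 24370.4 / 7380 → 3.3022 s.
Layer cycle: 3.3022 + 5.36 → 8.6622 s.
Total: 2688 × 8.6622 s = 23283.9936 s → 6.47 hours.

6.47 hours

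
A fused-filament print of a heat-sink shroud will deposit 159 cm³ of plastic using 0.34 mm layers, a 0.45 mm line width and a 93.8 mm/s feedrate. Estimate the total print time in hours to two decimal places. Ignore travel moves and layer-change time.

Line area = 0.34 × 0.45, so 0.153 mm².
Total extruded path = 159000/0.153 = 1039215.7 mm.
Print-move time = 1039215.7 / 93.8 = 11079.1 s.
11079.1 s = 3.08 hours.

3.08 hours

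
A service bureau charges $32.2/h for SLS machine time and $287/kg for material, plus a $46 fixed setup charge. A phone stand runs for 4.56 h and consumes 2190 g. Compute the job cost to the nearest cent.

Machine cost = 32.2 × 4.56, so $146.832.
Material cost = 287 × 2190/1000, so $628.53.
Total = 146.832 + 628.53 + 46 = 821.362 ≈ $821.36.

$821.36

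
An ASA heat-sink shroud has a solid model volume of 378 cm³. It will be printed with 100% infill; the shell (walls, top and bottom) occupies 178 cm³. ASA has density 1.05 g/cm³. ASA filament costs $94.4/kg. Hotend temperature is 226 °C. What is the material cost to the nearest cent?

Interior volume = 378 − 178 = 200 cm³.
Infill deposited = 1.00 × 200 = 200 cm³.
Deposited volume = 178 + 200 = 378 cm³.
Mass: 378 × 1.05 → 396.9 g.
At $94.4/kg: 396.9/1000 × 94.4 = $37.47.

$37.47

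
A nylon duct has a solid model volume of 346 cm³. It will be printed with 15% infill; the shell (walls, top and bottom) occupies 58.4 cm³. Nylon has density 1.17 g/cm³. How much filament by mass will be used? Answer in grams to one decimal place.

Interior volume: 346 − 58.4 → 287.6 cm³.
Deposited infill: 0.15 × 287.6 → 43.14 cm³.
Total extruded = 58.4 + 43.14, so 101.54 cm³.
Mass: 101.54 × 1.17 → 118.8018 g.

118.8 g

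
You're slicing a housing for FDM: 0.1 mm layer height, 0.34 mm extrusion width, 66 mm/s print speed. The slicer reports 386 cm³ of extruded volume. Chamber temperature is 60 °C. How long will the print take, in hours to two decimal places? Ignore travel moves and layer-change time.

Extrusion cross-section = 0.1 × 0.34, so 0.034 mm².
Path length: 386000 mm³ / 0.034 mm² → 11352941.2 mm.
Extrusion time = 11352941.2 / 66 = 172014.3 s.
In the requested units: 172014.3 s = 47.78 hours.

47.78 hours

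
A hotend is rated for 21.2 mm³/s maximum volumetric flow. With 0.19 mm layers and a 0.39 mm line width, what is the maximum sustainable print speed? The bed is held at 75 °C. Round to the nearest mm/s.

A = 0.19 × 0.39, so 0.0741 mm².
Max speed = 21.2 / 0.0741 = 286.10 ≈ 286 mm/s.

286 mm/s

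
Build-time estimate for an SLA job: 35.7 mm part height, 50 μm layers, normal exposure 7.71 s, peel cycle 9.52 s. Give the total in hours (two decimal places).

3.42 hours

Layer count = ceil(35.7 / 0.05) = 714.
Per-layer time = 7.71 + 9.52 = 17.23 s.
Build time: 714 × 17.23 s = 12302.22 s, i.e. 3.42 hours.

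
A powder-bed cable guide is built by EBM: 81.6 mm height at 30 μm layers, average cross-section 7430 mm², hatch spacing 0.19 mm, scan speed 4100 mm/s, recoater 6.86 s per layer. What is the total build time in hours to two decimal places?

12.39 hours

Number of layers: 81.6 / 0.03 → 2720 (rounded up).
Per-layer scan distance: 7430 / 0.19 → 39105.3 mm.
Per-layer scan time: 39105.3 / 4100 → 9.5379 s.
Per-layer time = 9.5379 + 6.86 = 16.3979 s.
Total: 2720 × 16.3979 s = 44602.288 s → 12.39 hours.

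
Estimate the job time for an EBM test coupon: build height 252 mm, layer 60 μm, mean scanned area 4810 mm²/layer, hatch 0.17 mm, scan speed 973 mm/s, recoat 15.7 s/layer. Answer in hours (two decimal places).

Layer count = ceil(252 / 0.06) = 4200.
Scan path per layer = 4810 / 0.17, so 28294.1 mm.
Scan time per layer = 28294.1 / 973 = 29.0792 s.
Layer cycle: 29.0792 + 15.7 → 44.7792 s.
Total: 4200 × 44.7792 s = 188072.64 s → 52.24 hours.

52.24 hours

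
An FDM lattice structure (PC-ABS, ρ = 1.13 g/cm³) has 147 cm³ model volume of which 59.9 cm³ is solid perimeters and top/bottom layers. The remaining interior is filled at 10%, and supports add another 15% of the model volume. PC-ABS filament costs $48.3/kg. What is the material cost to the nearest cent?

$4.95

Interior volume: 147 − 59.9 → 87.1 cm³.
Deposited infill = 0.10 × 87.1 = 8.71 cm³.
Support = 0.15 × 147, so 22.05 cm³.
Total extruded = 59.9 + 8.71 + 22.05, so 90.66 cm³.
Mass = 90.66 × 1.13, so 102.4458 g.
At $48.3/kg: 102.4458/1000 × 48.3 = $4.95.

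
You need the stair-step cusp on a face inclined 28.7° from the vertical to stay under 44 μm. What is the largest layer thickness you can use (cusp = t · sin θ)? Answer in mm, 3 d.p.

0.092 mm

t = h_c / sin θ = 0.044 / 0.4802 = 0.092 mm.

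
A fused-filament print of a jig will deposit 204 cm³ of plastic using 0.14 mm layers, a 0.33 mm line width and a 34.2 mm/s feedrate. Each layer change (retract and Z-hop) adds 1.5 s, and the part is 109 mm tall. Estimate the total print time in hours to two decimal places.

36.19 hours

Extrusion cross-section: 0.14 × 0.33 → 0.0462 mm².
Toolpath length = 204 cm³ / 0.0462 mm² = 204000 / 0.0462 = 4415584.4 mm.
Time extruding: 4415584.4 / 34.2 → 129110.7 s.
Layers = ⌈109/0.14⌉ = 779.
Non-print overhead: 779 × 1.5 → 1168.5 s.
Total = 129110.7 + 1168.5 = 130279.2 s = 36.19 hours.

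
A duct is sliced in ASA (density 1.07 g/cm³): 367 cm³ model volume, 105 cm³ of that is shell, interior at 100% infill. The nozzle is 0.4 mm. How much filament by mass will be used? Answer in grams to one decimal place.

Volume inside the shell: 367 − 105 → 262 cm³.
Deposited infill = 1.00 × 262, so 262 cm³.
Total extruded: 105 + 262 → 367 cm³.
Mass = 367 × 1.07, so 392.69 g.

392.7 g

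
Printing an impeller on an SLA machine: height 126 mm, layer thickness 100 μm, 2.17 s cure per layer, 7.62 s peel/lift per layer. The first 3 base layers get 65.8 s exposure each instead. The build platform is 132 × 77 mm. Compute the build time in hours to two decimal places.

3.48 hours

Number of layers: 126 / 0.1 → 1260 (rounded up).
Burn-in layers = 3 × (65.8 + 7.62) = 220.26 s.
Regular layers = 1257 × (2.17 + 7.62) = 12306.03 s.
Total = 220.26 + 12306.03 = 12526.29 s = 3.48 hours.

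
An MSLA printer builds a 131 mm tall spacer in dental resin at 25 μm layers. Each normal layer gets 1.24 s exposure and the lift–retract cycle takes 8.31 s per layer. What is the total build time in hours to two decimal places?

Layers = ⌈131/0.025⌉ = 5240.
Each layer takes = 1.24 + 8.31 = 9.55 s.
Build time: 5240 × 9.55 s = 50042 s, i.e. 13.90 hours.

13.90 hours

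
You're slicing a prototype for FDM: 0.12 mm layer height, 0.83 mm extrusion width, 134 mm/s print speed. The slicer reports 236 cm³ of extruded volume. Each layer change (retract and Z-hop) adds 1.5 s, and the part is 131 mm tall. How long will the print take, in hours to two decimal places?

5.37 hours

Line area = 0.12 × 0.83 = 0.0996 mm².
Total extruded path = 236000/0.0996 = 2369477.9 mm.
Time extruding = 2369477.9 / 134 = 17682.7 s.
Number of layers: 131 / 0.12 → 1092 (rounded up).
Layer-change overhead = 1092 × 1.5 = 1638 s.
Altogether 17682.7 + 1638 = 19320.7 s, i.e. 5.37 hours.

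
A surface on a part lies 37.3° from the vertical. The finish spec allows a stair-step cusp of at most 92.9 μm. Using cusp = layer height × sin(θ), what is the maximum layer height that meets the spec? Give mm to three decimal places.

0.153 mm

sin(37.3°) = 0.6060; t_max = 0.0929/0.6060 = 0.153 mm.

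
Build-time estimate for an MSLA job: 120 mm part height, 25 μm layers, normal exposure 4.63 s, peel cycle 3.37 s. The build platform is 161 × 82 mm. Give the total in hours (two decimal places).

10.67 hours

Layers = ⌈120/0.025⌉ = 4800.
Cycle time = 4.63 + 3.37, so 8 s.
Total = 4800 × 8 = 38400 s = 10.67 hours.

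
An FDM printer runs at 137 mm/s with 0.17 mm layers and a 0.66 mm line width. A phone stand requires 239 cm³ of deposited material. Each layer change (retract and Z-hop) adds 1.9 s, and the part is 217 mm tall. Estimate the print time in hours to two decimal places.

Line area: 0.17 × 0.66 → 0.1122 mm².
Path length: 239000 mm³ / 0.1122 mm² → 2130124.8 mm.
Time extruding = 2130124.8 / 137, so 15548.4 s.
Layers = ⌈217/0.17⌉ = 1277.
Layer-change overhead = 1277 × 1.9, so 2426.3 s.
Total = 15548.4 + 2426.3 = 17974.7 s = 4.99 hours.

4.99 hours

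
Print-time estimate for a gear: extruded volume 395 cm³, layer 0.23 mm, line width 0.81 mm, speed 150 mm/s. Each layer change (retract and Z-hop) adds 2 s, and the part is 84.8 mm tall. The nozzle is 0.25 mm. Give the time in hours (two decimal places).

Line area = 0.23 × 0.81 = 0.1863 mm².
Total extruded path = 395000/0.1863 = 2120236.2 mm.
Time extruding = 2120236.2 / 150, so 14134.9 s.
Layers = ⌈84.8/0.23⌉ = 369.
Layer-change overhead = 369 × 2 = 738 s.
Total = 14134.9 + 738 = 14872.9 s = 4.13 hours.

4.13 hours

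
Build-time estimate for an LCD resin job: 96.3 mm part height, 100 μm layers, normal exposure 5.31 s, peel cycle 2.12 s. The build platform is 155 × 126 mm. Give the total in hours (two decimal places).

Number of layers: 96.3 / 0.1 → 963 (rounded up).
Cycle time: 5.31 + 2.12 → 7.43 s.
Total = 963 × 7.43 = 7155.09 s = 1.99 hours.

1.99 hours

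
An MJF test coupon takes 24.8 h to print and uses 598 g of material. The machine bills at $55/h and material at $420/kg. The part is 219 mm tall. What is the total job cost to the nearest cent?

$1615.16

Machine-time cost = 55 × 24.8 = $1364.00.
Material charge: 420 × 598/1000 → $251.16.
Total = 1364.00 + 251.16 = $1615.16.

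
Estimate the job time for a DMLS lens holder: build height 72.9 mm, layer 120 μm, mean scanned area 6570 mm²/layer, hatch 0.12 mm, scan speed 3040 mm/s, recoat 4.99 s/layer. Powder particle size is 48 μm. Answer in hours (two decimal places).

3.88 hours

Layer count = ceil(72.9 / 0.12) = 608.
Hatch length per layer = 6570 / 0.12 = 54750 mm.
Laser time per layer = 54750 / 3040 = 18.0099 s.
Layer cycle = 18.0099 + 4.99 = 22.9999 s.
608 layers × 22.9999 s/layer = 13983.9392 s, i.e. 3.88 hours.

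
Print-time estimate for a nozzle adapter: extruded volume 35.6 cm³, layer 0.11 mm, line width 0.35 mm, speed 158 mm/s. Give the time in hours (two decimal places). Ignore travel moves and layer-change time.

1.63 hours

Bead cross-section: 0.11 × 0.35 → 0.0385 mm².
Total extruded path = 35600/0.0385 = 924675.3 mm.
Print-move time = 924675.3 / 158 = 5852.4 s.
5852.4 s = 1.63 hours.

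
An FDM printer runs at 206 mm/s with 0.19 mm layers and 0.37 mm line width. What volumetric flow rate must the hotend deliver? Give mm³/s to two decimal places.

Extrusion cross-section: 0.19 × 0.37 → 0.0703 mm².
Q = v·A = 206 × 0.0703 = 14.48 mm³/s.

14.48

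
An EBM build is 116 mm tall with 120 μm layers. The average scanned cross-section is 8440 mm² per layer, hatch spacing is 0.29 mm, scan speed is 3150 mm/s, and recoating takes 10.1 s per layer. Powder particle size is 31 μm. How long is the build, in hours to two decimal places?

5.19 hours

Layers = ⌈116/0.12⌉ = 967.
Per-layer scan distance: 8440 / 0.29 → 29103.4 mm.
Beam time per layer = 29103.4 / 3150, so 9.2392 s.
Per-layer time = 9.2392 + 10.1 = 19.3392 s.
Total: 967 × 19.3392 s = 18701.0064 s → 5.19 hours.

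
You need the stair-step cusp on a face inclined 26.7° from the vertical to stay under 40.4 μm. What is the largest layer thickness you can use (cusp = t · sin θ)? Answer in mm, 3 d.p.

0.090 mm

t = h_c / sin θ = 0.0404 / 0.4493 = 0.090 mm.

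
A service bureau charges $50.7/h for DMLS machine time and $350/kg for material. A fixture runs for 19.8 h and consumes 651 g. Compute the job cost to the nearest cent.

$1231.71

Machine-time cost: 50.7 × 19.8 → $1003.86.
Material cost = 350 × 651/1000 = $227.85.
Total = 1003.86 + 227.85 = $1231.71.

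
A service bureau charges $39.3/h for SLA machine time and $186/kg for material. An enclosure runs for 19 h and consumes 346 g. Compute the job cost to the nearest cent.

Time charge = 39.3 × 19, so $746.70.
Material cost = 186 × 346/1000, so $64.356.
Job cost: 746.70 + 64.356 = 811.056 ≈ $811.06.

$811.06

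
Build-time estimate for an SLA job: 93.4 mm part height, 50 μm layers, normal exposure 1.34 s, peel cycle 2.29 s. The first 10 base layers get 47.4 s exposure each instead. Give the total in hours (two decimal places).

2.01 hours

Layers = ⌈93.4/0.05⌉ = 1868.
Base layers = 10 × (47.4 + 2.29) = 496.9 s.
Regular layers = 1858 × (1.34 + 2.29) = 6744.54 s.
Total = 496.9 + 6744.54 = 7241.44 s = 2.01 hours.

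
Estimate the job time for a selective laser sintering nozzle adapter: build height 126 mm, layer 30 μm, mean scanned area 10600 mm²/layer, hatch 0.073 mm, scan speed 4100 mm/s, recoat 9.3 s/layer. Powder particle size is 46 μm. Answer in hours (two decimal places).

52.17 hours

Layers = ⌈126/0.03⌉ = 4200.
Hatch length per layer = 10600 / 0.073, so 145205.5 mm.
Laser time per layer: 145205.5 / 4100 → 35.416 s.
Layer cycle = 35.416 + 9.3, so 44.716 s.
4200 layers × 44.716 s/layer = 187807.2 s, i.e. 52.17 hours.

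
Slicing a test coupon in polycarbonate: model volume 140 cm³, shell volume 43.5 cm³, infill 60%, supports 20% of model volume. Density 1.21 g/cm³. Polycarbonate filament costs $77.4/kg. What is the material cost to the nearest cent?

$12.12

Interior volume = 140 − 43.5, so 96.5 cm³.
Infill deposited = 0.60 × 96.5, so 57.9 cm³.
Support = 0.20 × 140, so 28 cm³.
Total printed volume = 43.5 + 57.9 + 28, so 129.4 cm³.
Mass = 129.4 × 1.21 = 156.574 g.
Cost = 156.574 g / 1000 × $77.4/kg = $12.12.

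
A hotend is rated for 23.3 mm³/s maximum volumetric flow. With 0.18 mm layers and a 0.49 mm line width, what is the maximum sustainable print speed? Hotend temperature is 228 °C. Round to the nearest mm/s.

264 mm/s

Bead cross-section = 0.18 × 0.49 = 0.0882 mm².
Max speed = 23.3 / 0.0882 = 264.17 ≈ 264 mm/s.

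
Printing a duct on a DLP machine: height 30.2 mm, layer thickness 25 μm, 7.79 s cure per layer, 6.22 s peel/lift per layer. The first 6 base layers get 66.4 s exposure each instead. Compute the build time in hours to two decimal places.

4.80 hours

Layers = ⌈30.2/0.025⌉ = 1208.
Base layers = 6 × (66.4 + 6.22), so 435.72 s.
Remaining layers = 1202 × (7.79 + 6.22), so 16840.02 s.
Sum: 435.72 + 16840.02 = 17275.74 s → 4.80 hours.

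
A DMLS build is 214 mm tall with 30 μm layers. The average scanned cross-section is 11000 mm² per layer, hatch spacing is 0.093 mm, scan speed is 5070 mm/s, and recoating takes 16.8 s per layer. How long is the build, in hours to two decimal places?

Layers = ⌈214/0.03⌉ = 7134.
Hatch length per layer = 11000 / 0.093, so 118279.6 mm.
Per-layer scan time: 118279.6 / 5070 → 23.3293 s.
Per-layer time: 23.3293 + 16.8 → 40.1293 s.
7134 layers × 40.1293 s/layer = 286282.4262 s, i.e. 79.52 hours.

79.52 hours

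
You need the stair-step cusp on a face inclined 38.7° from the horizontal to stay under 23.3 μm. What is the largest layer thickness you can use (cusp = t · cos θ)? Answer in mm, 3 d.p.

0.030 mm

Layer height = cusp / cos(38.7°) = 0.0233 / 0.7804 = 0.030 mm.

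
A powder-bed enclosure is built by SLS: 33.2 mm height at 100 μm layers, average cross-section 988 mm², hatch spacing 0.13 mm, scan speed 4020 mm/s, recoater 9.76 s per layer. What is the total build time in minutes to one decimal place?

Layers = ⌈33.2/0.1⌉ = 332.
Scan path per layer: 988 / 0.13 → 7600 mm.
Laser time per layer = 7600 / 4020, so 1.8905 s.
Per-layer time = 1.8905 + 9.76, so 11.6505 s.
332 layers × 11.6505 s/layer = 3867.966 s, i.e. 64.5 minutes.

64.5 minutes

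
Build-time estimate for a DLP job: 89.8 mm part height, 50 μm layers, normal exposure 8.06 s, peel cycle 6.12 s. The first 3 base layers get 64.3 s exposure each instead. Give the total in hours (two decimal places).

7.12 hours

Number of layers: 89.8 / 0.05 → 1796 (rounded up).
Burn-in layers: 3 × (64.3 + 6.12) → 211.26 s.
Normal layers = 1793 × (8.06 + 6.12) = 25424.74 s.
Sum: 211.26 + 25424.74 = 25636 s → 7.12 hours.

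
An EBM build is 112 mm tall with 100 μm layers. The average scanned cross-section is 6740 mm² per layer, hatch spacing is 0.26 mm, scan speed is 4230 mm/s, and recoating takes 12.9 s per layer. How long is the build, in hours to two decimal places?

Number of layers: 112 / 0.1 → 1120 (rounded up).
Hatch length per layer = 6740 / 0.26 = 25923.1 mm.
Scan time per layer = 25923.1 / 4230 = 6.1284 s.
Time per layer = 6.1284 + 12.9, so 19.0284 s.
Build time = 1120 × 19.0284 = 21311.808 s = 5.92 hours.

5.92 hours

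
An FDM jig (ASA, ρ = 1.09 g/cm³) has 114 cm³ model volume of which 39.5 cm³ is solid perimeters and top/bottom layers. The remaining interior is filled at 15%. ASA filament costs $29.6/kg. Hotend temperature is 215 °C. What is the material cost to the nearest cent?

$1.63

Volume inside the shell = 114 − 39.5, so 74.5 cm³.
Deposited infill = 0.15 × 74.5 = 11.175 cm³.
Total extruded = 39.5 + 11.175 = 50.675 cm³.
Mass = 50.675 × 1.09, so 55.23575 g.
At $29.6/kg: 55.23575/1000 × 29.6 = $1.63.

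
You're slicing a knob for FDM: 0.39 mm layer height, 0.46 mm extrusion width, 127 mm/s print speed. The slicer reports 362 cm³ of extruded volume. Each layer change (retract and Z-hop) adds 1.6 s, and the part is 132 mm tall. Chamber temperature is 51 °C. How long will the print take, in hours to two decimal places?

Line area = 0.39 × 0.46 = 0.1794 mm².
Total extruded path = 362000/0.1794 = 2017837.2 mm.
Time extruding = 2017837.2 / 127, so 15888.5 s.
Layer count = ceil(132 / 0.39) = 339.
Z-hop total = 339 × 1.6 = 542.4 s.
Altogether 15888.5 + 542.4 = 16430.9 s, i.e. 4.56 hours.

4.56 hours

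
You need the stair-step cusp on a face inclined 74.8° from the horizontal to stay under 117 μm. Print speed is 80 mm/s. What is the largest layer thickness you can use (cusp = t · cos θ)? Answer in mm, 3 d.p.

t = h_c / cos θ = 0.117 / 0.2622 = 0.446 mm.

0.446 mm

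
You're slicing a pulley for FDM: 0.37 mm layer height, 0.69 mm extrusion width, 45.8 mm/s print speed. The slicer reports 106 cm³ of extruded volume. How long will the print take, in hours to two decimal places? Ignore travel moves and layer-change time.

Bead cross-section: 0.37 × 0.69 → 0.2553 mm².
Toolpath length = 106 cm³ / 0.2553 mm² = 106000 / 0.2553 = 415197.8 mm.
Print-move time: 415197.8 / 45.8 → 9065.5 s.
That's 9065.5 s → 2.52 hours.

2.52 hours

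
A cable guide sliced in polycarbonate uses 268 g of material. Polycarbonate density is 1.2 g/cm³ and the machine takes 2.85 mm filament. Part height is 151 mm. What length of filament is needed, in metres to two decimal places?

35.01 m

Extruded volume: 268/1.2 = 223.3333 cm³ (223333.3 mm³).
A = π r² = π × 1.425² = 6.3794 mm².
L = V/A = 223333.3/6.3794 = 35008.51 mm → 35.01 m.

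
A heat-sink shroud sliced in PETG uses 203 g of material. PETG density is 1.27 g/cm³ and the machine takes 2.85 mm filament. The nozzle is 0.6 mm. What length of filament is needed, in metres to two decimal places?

Volume = 203 g / 1.27 g·cm⁻³ = 159.8425 cm³ = 159842.5 mm³.
Filament cross-section = π × (2.85/2)² = 6.3794 mm².
L = V/A = 159842.5/6.3794 = 25056.04 mm → 25.06 m.

25.06 m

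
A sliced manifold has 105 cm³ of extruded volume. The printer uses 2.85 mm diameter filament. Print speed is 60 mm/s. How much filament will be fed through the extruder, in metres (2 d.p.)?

Cross-section of 2.85 mm filament: π·(2.85/2)² = 6.3794 mm².
L = 105000 mm³ / 6.3794 mm² = 16459.23 mm, i.e. 16.46 m.

16.46 m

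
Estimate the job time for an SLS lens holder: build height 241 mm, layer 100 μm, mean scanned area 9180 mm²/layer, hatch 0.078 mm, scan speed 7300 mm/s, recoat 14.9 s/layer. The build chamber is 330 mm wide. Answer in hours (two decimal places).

Layer count = ceil(241 / 0.1) = 2410.
Scan path per layer = 9180 / 0.078 = 117692.3 mm.
Scan time per layer = 117692.3 / 7300 = 16.1222 s.
Time per layer = 16.1222 + 14.9, so 31.0222 s.
2410 layers × 31.0222 s/layer = 74763.502 s, i.e. 20.77 hours.

20.77 hours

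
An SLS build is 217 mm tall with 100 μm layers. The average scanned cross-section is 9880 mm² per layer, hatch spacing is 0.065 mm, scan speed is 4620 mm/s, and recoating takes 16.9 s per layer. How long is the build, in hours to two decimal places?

30.02 hours

Number of layers: 217 / 0.1 → 2170 (rounded up).
Scan path per layer = 9880 / 0.065, so 152000 mm.
Scan time per layer: 152000 / 4620 → 32.9004 s.
Layer cycle = 32.9004 + 16.9, so 49.8004 s.
Total: 2170 × 49.8004 s = 108066.868 s → 30.02 hours.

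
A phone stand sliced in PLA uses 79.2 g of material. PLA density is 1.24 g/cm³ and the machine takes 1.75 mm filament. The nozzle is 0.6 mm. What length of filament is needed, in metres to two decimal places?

26.55 m

Extruded volume: 79.2/1.24 = 63.871 cm³ (63871 mm³).
Filament cross-section = π × (1.75/2)² = 2.4053 mm².
L = V/A = 63871/2.4053 = 26554.28 mm → 26.55 m.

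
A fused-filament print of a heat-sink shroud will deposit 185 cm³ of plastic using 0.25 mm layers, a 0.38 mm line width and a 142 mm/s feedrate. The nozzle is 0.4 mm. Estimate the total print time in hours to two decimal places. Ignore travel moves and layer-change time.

Bead cross-section: 0.25 × 0.38 → 0.095 mm².
Path length: 185000 mm³ / 0.095 mm² → 1947368.4 mm.
Print-move time = 1947368.4 / 142 = 13713.9 s.
In the requested units: 13713.9 s = 3.81 hours.

3.81 hours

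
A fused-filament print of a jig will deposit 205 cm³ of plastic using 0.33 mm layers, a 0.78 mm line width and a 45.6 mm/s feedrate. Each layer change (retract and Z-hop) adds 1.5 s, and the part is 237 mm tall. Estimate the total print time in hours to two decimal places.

Bead cross-section: 0.33 × 0.78 → 0.2574 mm².
Path length: 205000 mm³ / 0.2574 mm² → 796425.8 mm.
Print-move time = 796425.8 / 45.6, so 17465.5 s.
Number of layers: 237 / 0.33 → 719 (rounded up).
Z-hop total: 719 × 1.5 → 1078.5 s.
Altogether 17465.5 + 1078.5 = 18544 s, i.e. 5.15 hours.

5.15 hours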